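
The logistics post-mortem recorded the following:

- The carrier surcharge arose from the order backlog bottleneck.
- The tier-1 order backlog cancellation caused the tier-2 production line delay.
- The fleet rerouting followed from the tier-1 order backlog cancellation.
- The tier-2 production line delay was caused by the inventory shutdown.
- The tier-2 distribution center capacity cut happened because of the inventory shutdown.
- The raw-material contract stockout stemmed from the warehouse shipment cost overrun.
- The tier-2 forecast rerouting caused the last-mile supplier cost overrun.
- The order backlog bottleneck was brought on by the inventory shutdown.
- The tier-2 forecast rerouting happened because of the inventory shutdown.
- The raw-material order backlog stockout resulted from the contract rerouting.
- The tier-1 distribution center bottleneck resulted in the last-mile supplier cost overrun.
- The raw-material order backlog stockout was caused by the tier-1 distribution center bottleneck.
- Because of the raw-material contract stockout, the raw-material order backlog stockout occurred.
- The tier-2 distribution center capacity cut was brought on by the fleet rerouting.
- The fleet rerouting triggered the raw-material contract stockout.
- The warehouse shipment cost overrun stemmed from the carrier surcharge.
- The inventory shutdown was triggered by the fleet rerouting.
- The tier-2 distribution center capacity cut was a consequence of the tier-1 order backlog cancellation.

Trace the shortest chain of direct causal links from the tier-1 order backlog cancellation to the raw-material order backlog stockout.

the tier-1 order backlog cancellation → the fleet rerouting → the raw-material contract stockout → the raw-material order backlog stockout

the tier-1 order backlog cancellation → the fleet rerouting
the fleet rerouting → the raw-material contract stockout
the raw-material contract stockout → the raw-material order backlog stockout
Length: 3 steps.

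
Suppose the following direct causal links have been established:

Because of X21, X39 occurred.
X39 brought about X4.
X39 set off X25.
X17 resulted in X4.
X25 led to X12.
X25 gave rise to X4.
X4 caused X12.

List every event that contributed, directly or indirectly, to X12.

X17, X21, X25, X39, X4

Immediate causes of X12: X25, X4.
Further upstream: X21, X39, X17.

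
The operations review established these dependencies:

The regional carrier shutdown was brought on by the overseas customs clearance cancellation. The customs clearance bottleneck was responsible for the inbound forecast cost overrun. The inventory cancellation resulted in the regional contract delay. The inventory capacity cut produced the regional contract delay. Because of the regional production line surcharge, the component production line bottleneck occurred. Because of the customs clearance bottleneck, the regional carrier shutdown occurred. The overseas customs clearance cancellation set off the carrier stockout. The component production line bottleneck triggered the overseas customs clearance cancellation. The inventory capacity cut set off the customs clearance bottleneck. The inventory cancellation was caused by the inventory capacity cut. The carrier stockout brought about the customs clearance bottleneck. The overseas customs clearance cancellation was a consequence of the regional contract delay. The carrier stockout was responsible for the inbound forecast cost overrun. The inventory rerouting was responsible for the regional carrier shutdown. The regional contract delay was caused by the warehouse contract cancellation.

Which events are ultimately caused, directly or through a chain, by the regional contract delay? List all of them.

the carrier stockout, the customs clearance bottleneck, the inbound forecast cost overrun, the overseas customs clearance cancellation, the regional carrier shutdown

Direct effects: the overseas customs clearance cancellation.
2 steps out: the carrier stockout, the regional carrier shutdown.
3 steps out: the customs clearance bottleneck, the inbound forecast cost overrun.
Not reachable from it: the regional production line surcharge, the inventory capacity cut, the inventory cancellation, the component production line bottleneck, the warehouse contract cancellation, the inventory rerouting.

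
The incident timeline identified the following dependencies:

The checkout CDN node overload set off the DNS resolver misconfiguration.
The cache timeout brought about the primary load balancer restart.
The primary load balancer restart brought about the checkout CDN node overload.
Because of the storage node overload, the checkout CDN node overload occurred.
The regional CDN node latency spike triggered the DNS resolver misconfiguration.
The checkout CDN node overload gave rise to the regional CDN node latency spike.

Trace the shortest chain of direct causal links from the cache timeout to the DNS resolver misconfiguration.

the cache timeout → the primary load balancer restart
the primary load balancer restart → the checkout CDN node overload
the checkout CDN node overload → the DNS resolver misconfiguration
Length: 3 steps.

the cache timeout → the primary load balancer restart → the checkout CDN node overload → the DNS resolver misconfiguration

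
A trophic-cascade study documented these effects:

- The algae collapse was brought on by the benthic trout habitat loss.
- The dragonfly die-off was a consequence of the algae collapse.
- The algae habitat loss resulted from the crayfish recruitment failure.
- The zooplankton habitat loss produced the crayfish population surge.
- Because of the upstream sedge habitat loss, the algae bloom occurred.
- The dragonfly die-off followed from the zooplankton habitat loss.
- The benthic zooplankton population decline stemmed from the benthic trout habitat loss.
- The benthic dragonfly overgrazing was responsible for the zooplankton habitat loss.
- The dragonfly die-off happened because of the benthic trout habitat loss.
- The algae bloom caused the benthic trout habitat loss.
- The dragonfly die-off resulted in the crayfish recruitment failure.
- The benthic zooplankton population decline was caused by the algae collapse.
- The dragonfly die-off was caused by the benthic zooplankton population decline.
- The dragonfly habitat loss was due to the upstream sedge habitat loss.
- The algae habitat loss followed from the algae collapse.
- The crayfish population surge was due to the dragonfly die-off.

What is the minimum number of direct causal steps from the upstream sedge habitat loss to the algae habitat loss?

4

Shortest chain: the upstream sedge habitat loss → the algae bloom → the benthic trout habitat loss → the algae collapse → the algae habitat loss.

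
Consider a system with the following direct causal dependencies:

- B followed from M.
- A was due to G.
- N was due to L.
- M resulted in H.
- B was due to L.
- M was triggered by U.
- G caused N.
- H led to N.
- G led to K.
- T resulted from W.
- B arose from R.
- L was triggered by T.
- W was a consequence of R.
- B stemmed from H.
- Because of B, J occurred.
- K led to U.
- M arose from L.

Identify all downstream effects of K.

Direct effects: U.
2 steps out: M.
3 steps out: H, B.
4 steps out: J, N.
Not reachable from it: G, A, R, W, T, L.

B, H, J, M, N, U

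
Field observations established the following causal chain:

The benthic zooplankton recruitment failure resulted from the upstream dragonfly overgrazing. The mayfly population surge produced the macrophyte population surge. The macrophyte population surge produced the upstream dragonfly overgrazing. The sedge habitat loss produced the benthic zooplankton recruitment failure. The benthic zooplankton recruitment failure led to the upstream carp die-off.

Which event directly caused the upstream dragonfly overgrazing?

Upstream contributors include the mayfly population surge, but only the macrophyte population surge feeds directly into the upstream dragonfly overgrazing.

the macrophyte population surge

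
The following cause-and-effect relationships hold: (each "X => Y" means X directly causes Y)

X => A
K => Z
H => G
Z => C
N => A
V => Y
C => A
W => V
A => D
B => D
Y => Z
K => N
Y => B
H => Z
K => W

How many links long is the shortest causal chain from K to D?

Shortest chain: K → N → A → D.

3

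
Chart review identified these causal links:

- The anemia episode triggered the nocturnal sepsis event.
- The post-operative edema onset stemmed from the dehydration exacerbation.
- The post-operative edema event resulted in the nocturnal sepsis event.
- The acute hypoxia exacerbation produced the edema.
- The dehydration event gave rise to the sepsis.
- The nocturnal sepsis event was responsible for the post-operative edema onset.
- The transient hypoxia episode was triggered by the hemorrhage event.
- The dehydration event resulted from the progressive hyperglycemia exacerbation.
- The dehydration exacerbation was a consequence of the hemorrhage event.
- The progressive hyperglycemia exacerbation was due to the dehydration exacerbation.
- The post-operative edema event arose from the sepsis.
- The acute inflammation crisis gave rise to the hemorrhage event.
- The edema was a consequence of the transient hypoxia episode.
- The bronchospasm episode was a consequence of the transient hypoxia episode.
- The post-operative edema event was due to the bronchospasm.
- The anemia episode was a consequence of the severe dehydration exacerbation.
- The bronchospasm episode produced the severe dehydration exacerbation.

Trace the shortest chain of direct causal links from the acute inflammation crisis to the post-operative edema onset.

the acute inflammation crisis → the hemorrhage event
the hemorrhage event → the dehydration exacerbation
the dehydration exacerbation → the post-operative edema onset
Length: 3 steps.

the acute inflammation crisis → the hemorrhage event → the dehydration exacerbation → the post-operative edema onset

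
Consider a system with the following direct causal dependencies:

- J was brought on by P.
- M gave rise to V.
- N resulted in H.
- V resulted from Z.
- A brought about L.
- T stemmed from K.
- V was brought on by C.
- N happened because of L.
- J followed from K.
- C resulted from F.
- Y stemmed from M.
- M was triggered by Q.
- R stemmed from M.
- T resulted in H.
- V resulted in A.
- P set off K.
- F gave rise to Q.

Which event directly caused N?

L

Upstream contributors include F, Q, C, M, Z, V, A, but only L feeds directly into N.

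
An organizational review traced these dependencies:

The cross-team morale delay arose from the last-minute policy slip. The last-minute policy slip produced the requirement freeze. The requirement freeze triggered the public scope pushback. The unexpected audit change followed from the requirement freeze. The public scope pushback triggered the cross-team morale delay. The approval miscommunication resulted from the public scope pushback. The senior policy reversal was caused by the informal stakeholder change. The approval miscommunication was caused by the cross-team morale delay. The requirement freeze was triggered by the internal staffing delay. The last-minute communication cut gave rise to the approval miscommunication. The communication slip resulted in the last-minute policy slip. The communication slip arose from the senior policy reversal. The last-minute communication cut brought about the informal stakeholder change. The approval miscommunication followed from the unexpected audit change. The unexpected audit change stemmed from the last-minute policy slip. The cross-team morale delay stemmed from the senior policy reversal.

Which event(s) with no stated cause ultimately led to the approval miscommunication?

the internal staffing delay, the last-minute communication cut

Tracing upstream from the approval miscommunication: the approval miscommunication ← the last-minute communication cut.
A separate upstream branch: the approval miscommunication ← the public scope pushback ← the requirement freeze ← the internal staffing delay.
Each of those chain origins has no stated cause.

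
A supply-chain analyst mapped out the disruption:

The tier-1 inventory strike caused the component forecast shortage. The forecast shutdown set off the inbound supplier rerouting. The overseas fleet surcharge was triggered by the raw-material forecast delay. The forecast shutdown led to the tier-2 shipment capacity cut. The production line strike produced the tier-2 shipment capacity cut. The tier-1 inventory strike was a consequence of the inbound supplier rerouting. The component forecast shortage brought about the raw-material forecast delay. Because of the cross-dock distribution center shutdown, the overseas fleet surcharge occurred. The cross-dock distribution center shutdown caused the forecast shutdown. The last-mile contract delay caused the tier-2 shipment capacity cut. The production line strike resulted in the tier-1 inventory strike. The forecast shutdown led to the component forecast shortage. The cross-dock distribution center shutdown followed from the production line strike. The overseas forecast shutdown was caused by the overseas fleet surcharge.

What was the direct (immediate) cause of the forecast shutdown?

Upstream contributors include the production line strike, but only the cross-dock distribution center shutdown feeds directly into the forecast shutdown.

the cross-dock distribution center shutdown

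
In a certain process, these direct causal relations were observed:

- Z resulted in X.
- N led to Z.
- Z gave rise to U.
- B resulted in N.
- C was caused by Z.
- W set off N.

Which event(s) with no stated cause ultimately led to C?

B, W

Tracing upstream from C: C ← Z ← N ← W.
A separate upstream branch: C ← Z ← N ← B.
Each of those chain origins has no stated cause.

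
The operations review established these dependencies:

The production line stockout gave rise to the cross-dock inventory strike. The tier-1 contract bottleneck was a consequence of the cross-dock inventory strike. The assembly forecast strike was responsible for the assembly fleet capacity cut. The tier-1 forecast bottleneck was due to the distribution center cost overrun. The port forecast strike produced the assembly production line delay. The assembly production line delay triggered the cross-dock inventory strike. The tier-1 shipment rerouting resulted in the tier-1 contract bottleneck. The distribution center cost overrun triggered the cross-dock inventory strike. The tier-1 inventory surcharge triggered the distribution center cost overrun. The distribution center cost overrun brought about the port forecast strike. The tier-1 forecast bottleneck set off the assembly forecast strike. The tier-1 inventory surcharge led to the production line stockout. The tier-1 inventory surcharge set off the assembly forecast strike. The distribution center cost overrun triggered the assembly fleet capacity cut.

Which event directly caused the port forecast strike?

the distribution center cost overrun

Upstream contributors include the tier-1 inventory surcharge, but only the distribution center cost overrun feeds directly into the port forecast strike.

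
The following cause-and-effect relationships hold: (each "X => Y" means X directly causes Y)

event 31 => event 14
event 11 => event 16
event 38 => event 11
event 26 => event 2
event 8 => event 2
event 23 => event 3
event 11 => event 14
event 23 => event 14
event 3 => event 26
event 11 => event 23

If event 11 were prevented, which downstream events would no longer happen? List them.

event 16, event 23, event 26, event 3

Downstream of event 11: event 16, event 23, event 3, event 26, event 2, event 14.
Of those, still caused via another path: event 2, event 14.
The remainder have no surviving cause.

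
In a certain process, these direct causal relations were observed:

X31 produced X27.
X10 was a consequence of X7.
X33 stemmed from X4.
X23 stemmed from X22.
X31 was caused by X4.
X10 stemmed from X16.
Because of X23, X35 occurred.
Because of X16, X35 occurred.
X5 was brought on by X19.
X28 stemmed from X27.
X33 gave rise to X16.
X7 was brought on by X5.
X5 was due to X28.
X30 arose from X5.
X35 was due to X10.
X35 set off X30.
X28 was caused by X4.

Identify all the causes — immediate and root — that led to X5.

X19, X27, X28, X31, X4

Immediate causes of X5: X28, X19.
Further upstream: X4, X31, X27.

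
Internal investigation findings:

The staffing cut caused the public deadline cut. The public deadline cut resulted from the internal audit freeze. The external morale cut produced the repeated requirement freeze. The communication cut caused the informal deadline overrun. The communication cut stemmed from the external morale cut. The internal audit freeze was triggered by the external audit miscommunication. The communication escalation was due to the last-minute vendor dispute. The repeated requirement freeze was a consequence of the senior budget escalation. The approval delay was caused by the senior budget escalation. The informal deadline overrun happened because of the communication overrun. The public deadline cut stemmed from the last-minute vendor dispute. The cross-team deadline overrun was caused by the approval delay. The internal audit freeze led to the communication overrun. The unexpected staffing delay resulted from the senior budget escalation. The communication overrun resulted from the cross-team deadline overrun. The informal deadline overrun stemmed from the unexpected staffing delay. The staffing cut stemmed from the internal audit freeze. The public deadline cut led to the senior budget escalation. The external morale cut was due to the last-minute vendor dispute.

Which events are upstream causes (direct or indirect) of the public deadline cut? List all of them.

the external audit miscommunication, the internal audit freeze, the last-minute vendor dispute, the staffing cut

Immediate causes of the public deadline cut: the last-minute vendor dispute, the internal audit freeze, the staffing cut.
Further upstream: the external audit miscommunication.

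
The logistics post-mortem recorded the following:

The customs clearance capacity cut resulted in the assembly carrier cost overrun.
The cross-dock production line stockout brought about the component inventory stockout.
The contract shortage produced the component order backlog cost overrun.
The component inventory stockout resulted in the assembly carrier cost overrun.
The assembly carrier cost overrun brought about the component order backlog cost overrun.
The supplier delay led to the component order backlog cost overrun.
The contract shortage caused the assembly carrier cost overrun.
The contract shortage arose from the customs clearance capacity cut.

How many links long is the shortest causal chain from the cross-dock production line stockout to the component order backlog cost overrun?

Shortest chain: the cross-dock production line stockout → the component inventory stockout → the assembly carrier cost overrun → the component order backlog cost overrun.

3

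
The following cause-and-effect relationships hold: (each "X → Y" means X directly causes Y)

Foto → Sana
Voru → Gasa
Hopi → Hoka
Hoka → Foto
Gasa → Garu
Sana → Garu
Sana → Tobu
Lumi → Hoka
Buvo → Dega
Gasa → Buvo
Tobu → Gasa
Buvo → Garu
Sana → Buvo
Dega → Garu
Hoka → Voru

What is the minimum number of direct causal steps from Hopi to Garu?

4

Shortest chain: Hopi → Hoka → Voru → Gasa → Garu.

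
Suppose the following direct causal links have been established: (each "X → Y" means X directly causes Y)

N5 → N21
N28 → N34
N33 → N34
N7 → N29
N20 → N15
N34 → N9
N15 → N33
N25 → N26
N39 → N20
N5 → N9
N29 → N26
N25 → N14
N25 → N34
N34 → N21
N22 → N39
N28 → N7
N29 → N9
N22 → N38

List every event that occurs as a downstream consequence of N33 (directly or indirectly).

N21, N34, N9

Direct effects: N34.
2 steps out: N9, N21.
Not reachable from it: N25, N22, N39, N28, N20, N7, N38, N15, N14, N29, N5, N26.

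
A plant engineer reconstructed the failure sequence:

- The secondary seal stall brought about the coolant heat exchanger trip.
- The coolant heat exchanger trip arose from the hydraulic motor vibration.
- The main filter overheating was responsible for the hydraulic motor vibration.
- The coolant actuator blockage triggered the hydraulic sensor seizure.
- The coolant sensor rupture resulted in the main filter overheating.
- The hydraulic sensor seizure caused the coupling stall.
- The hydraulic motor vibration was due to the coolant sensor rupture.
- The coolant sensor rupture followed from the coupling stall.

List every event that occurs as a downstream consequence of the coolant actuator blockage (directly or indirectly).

the coolant heat exchanger trip, the coolant sensor rupture, the coupling stall, the hydraulic motor vibration, the hydraulic sensor seizure, the main filter overheating

Direct effects: the hydraulic sensor seizure.
2 steps out: the coupling stall.
3 steps out: the coolant sensor rupture.
4 steps out: the main filter overheating, the hydraulic motor vibration.
5 steps out: the coolant heat exchanger trip.
Not reachable from it: the secondary seal stall.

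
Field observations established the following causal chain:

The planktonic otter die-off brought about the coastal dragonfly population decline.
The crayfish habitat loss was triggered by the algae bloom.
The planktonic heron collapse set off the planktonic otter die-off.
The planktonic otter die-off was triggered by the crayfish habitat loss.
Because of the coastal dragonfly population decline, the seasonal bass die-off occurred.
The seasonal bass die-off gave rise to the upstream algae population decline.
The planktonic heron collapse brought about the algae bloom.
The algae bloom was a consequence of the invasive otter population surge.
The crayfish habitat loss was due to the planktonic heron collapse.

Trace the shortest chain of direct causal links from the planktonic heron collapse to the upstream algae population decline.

the planktonic heron collapse → the planktonic otter die-off
the planktonic otter die-off → the coastal dragonfly population decline
the coastal dragonfly population decline → the seasonal bass die-off
the seasonal bass die-off → the upstream algae population decline
Length: 4 steps.

the planktonic heron collapse → the planktonic otter die-off → the coastal dragonfly population decline → the seasonal bass die-off → the upstream algae population decline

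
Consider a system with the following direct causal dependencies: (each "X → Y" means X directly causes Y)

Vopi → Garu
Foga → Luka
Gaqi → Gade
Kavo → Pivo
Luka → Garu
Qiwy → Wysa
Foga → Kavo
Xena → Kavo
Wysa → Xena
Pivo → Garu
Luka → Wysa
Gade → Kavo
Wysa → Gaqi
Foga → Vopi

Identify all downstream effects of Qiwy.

Direct effects: Wysa.
2 steps out: Gaqi, Xena.
3 steps out: Gade, Kavo.
4 steps out: Pivo.
5 steps out: Garu.
Not reachable from it: Foga, Luka, Vopi.

Gade, Gaqi, Garu, Kavo, Pivo, Wysa, Xena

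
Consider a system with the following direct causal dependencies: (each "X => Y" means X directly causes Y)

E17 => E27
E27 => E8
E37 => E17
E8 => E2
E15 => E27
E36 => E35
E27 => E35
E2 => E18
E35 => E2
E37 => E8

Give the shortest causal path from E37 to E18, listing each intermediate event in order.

E37 → E8 → E2 → E18

E37 → E8
E8 → E2
E2 → E18
Length: 3 steps.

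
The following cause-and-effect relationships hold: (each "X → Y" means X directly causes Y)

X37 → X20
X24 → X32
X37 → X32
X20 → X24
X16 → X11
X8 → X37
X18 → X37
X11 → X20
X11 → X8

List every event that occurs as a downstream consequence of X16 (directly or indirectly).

X11, X20, X24, X32, X37, X8

Direct effects: X11.
2 steps out: X8, X20.
3 steps out: X37, X24.
4 steps out: X32.
Not reachable from it: X18.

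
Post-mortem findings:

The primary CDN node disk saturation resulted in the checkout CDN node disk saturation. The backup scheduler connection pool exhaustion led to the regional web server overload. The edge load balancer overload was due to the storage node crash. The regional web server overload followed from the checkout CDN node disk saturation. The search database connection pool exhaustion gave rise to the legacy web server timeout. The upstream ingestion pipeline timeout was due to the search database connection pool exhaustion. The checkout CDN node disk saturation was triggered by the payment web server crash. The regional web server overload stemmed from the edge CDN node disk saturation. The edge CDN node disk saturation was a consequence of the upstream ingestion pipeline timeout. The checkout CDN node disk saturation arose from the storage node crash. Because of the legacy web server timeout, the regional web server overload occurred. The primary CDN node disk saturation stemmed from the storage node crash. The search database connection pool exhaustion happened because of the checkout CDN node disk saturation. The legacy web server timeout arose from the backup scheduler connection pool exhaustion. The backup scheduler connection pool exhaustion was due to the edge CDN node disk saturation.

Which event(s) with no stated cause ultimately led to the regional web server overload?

Tracing upstream from the regional web server overload: the regional web server overload ← the checkout CDN node disk saturation ← the storage node crash.
A separate upstream branch: the regional web server overload ← the checkout CDN node disk saturation ← the payment web server crash.
Each of those chain origins has no stated cause.

the payment web server crash, the storage node crash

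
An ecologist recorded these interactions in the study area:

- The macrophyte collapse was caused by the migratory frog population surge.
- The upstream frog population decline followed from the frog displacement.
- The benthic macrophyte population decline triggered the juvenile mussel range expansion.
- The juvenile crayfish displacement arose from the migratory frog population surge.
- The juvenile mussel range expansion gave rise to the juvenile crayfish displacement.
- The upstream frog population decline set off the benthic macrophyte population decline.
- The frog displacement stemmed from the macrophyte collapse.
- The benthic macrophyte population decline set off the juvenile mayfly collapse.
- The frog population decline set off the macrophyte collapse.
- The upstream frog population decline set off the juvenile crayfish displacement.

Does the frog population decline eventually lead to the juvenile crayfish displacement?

Yes

There is a causal chain: the frog population decline → the macrophyte collapse → the frog displacement → the upstream frog population decline → the juvenile crayfish displacement.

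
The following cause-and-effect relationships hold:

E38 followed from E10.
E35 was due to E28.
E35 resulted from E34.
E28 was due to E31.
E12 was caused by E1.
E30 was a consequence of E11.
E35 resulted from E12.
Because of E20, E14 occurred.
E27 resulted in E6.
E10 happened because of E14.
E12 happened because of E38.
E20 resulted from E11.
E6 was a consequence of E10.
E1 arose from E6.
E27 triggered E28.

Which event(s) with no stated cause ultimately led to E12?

E11, E27

Tracing upstream from E12: E12 ← E38 ← E10 ← E14 ← E20 ← E11.
A separate upstream branch: E12 ← E1 ← E6 ← E27.
Each of those chain origins has no stated cause.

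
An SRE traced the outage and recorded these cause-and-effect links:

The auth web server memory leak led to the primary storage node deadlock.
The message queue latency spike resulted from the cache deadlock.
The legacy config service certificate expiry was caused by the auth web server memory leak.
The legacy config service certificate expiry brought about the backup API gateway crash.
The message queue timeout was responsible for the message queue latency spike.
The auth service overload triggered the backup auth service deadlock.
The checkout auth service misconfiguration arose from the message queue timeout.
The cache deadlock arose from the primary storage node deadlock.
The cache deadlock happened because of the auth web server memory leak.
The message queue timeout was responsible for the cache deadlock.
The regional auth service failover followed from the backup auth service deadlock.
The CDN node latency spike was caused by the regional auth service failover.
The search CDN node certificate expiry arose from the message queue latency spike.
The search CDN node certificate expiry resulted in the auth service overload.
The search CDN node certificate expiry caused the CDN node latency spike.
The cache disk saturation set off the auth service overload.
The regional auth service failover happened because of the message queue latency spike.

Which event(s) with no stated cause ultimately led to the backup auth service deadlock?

the auth web server memory leak, the cache disk saturation, the message queue timeout

Tracing upstream from the backup auth service deadlock: the backup auth service deadlock ← the auth service overload ← the search CDN node certificate expiry ← the message queue latency spike ← the message queue timeout.
A separate upstream branch: the backup auth service deadlock ← the auth service overload ← the search CDN node certificate expiry ← the message queue latency spike ← the cache deadlock ← the auth web server memory leak.
A separate upstream branch: the backup auth service deadlock ← the auth service overload ← the cache disk saturation.
Each of those chain origins has no stated cause.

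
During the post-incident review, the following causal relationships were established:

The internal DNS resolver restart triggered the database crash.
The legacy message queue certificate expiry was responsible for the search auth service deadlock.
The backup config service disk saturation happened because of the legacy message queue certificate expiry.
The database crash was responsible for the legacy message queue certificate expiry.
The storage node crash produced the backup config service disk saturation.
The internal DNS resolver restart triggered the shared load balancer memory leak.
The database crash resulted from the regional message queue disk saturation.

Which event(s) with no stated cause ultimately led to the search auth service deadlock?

Tracing upstream from the search auth service deadlock: the search auth service deadlock ← the legacy message queue certificate expiry ← the database crash ← the regional message queue disk saturation.
A separate upstream branch: the search auth service deadlock ← the legacy message queue certificate expiry ← the database crash ← the internal DNS resolver restart.
Each of those chain origins has no stated cause.

the internal DNS resolver restart, the regional message queue disk saturation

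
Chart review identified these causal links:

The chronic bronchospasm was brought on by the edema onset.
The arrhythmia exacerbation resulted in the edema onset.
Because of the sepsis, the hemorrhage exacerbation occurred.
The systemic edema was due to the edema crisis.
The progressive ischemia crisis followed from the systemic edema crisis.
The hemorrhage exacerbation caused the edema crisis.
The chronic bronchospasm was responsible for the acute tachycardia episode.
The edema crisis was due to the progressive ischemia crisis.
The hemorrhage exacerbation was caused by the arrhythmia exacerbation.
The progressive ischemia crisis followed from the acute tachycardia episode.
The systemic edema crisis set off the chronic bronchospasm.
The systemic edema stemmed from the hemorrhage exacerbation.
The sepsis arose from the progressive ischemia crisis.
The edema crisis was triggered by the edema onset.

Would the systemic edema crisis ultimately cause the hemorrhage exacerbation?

Yes

There is a causal chain: the systemic edema crisis → the progressive ischemia crisis → the sepsis → the hemorrhage exacerbation.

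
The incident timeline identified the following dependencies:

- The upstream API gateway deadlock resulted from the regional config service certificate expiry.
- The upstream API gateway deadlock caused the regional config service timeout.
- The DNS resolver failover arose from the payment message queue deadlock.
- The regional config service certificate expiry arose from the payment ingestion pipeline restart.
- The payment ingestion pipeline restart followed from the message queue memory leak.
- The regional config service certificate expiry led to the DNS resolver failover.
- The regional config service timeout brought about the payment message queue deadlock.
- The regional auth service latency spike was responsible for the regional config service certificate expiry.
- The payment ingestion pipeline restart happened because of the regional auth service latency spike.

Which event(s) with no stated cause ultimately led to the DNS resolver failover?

Tracing upstream from the DNS resolver failover: the DNS resolver failover ← the regional config service certificate expiry ← the regional auth service latency spike.
A separate upstream branch: the DNS resolver failover ← the regional config service certificate expiry ← the payment ingestion pipeline restart ← the message queue memory leak.
Each of those chain origins has no stated cause.

the message queue memory leak, the regional auth service latency spike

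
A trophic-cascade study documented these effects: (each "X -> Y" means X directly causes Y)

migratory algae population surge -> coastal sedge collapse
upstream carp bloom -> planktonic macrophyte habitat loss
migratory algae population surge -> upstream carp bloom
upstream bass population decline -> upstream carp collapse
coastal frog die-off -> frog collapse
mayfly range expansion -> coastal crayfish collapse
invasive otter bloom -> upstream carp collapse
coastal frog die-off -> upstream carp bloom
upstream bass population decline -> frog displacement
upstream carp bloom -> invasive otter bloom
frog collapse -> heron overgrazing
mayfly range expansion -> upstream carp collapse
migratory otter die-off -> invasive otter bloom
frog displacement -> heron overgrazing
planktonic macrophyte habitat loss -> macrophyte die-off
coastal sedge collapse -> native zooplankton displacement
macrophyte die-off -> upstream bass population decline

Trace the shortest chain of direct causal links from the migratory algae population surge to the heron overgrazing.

the migratory algae population surge → the upstream carp bloom → the planktonic macrophyte habitat loss → the macrophyte die-off → the upstream bass population decline → the frog displacement → the heron overgrazing

the migratory algae population surge → the upstream carp bloom
the upstream carp bloom → the planktonic macrophyte habitat loss
the planktonic macrophyte habitat loss → the macrophyte die-off
the macrophyte die-off → the upstream bass population decline
the upstream bass population decline → the frog displacement
the frog displacement → the heron overgrazing
Length: 6 steps.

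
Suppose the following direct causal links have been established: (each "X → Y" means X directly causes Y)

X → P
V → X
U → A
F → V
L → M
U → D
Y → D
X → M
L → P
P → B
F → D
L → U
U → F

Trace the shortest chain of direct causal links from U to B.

U → F → V → X → P → B

U → F
F → V
V → X
X → P
P → B
Length: 5 steps.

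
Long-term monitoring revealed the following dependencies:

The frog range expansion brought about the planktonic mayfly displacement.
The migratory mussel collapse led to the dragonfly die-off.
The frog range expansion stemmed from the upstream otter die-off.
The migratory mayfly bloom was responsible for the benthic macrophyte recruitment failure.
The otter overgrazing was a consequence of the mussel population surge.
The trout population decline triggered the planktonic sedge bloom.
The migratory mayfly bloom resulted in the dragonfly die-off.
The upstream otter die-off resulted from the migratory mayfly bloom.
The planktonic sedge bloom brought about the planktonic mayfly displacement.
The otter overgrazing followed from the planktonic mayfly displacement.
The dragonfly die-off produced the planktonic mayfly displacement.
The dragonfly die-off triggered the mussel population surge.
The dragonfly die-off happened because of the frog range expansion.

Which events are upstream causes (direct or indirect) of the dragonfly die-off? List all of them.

Immediate causes of the dragonfly die-off: the migratory mayfly bloom, the migratory mussel collapse, the frog range expansion.
Further upstream: the upstream otter die-off.

the frog range expansion, the migratory mayfly bloom, the migratory mussel collapse, the upstream otter die-off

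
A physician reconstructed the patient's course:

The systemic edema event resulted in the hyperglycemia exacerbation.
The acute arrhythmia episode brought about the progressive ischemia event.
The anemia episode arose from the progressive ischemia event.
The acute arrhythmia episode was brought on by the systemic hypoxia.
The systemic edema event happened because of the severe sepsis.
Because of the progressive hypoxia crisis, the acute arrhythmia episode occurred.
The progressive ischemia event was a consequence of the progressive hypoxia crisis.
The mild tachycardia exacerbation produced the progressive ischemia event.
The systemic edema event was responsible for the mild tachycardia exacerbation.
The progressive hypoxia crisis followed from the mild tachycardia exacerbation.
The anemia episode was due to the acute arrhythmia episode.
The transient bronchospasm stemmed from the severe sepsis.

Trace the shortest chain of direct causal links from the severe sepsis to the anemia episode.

the severe sepsis → the systemic edema event
the systemic edema event → the mild tachycardia exacerbation
the mild tachycardia exacerbation → the progressive ischemia event
the progressive ischemia event → the anemia episode
Length: 4 steps.

the severe sepsis → the systemic edema event → the mild tachycardia exacerbation → the progressive ischemia event → the anemia episode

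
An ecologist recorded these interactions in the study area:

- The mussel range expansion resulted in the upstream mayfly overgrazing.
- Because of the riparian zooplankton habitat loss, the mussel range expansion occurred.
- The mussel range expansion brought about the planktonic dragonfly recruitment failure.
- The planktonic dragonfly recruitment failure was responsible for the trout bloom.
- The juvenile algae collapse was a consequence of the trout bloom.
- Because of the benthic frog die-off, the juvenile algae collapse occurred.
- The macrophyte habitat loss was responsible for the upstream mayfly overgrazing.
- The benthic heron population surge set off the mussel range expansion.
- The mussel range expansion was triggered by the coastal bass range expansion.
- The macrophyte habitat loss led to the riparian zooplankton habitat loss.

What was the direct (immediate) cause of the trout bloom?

Upstream contributors include the benthic heron population surge, the coastal bass range expansion, the macrophyte habitat loss, the riparian zooplankton habitat loss, the mussel range expansion, but only the planktonic dragonfly recruitment failure feeds directly into the trout bloom.

the planktonic dragonfly recruitment failure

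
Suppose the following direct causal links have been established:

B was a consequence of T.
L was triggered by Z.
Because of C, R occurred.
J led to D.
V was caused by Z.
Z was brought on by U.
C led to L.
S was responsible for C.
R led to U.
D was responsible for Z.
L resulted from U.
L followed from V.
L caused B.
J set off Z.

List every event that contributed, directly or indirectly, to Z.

C, D, J, R, S, U

Immediate causes of Z: J, D, U.
Further upstream: S, C, R.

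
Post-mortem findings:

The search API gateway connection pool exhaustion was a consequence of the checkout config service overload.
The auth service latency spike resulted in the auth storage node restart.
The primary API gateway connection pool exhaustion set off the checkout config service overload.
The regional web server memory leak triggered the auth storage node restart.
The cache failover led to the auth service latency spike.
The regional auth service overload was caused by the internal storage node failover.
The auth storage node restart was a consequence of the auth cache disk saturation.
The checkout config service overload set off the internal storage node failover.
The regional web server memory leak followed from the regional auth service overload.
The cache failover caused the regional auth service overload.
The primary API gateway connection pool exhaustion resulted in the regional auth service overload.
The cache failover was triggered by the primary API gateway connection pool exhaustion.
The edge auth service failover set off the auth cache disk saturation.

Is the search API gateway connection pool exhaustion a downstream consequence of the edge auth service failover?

The edge auth service failover leads to the auth cache disk saturation, the auth storage node restart; the search API gateway connection pool exhaustion is not among them.

No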